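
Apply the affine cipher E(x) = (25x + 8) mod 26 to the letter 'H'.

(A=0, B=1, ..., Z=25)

Step 1: Convert 'H' to number: x = 7.
Step 2: E(7) = (25 * 7 + 8) mod 26 = 183 mod 26 = 1.
Step 3: Convert 1 back to letter: B.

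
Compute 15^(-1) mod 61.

Step 1: We need x such that 15 * x = 1 (mod 61).
Step 2: Using the extended Euclidean algorithm or trial:
  15 * 57 = 855 = 14 * 61 + 1.
Step 3: Since 855 mod 61 = 1, the inverse is x = 57.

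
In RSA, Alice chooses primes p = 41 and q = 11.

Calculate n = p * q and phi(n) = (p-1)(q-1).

Step 1: n = p * q = 41 * 11 = 451.
Step 2: phi(n) = (p-1)(q-1) = 40 * 10 = 400.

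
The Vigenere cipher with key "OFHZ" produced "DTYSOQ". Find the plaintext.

Step 1: Extend key: OFHZOF
Step 2: Decrypt each letter (c - k) mod 26:
  D(3) - O(14) = (3-14) mod 26 = 15 = P
  T(19) - F(5) = (19-5) mod 26 = 14 = O
  Y(24) - H(7) = (24-7) mod 26 = 17 = R
  S(18) - Z(25) = (18-25) mod 26 = 19 = T
  O(14) - O(14) = (14-14) mod 26 = 0 = A
  Q(16) - F(5) = (16-5) mod 26 = 11 = L
Plaintext: PORTAL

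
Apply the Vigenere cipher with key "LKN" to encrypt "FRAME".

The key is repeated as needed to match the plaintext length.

Step 1: Repeat key to match plaintext length:
  Plaintext: FRAME
  Key:       LKNLK
Step 2: Encrypt each letter:
  F(5) + L(11) = (5+11) mod 26 = 16 = Q
  R(17) + K(10) = (17+10) mod 26 = 1 = B
  A(0) + N(13) = (0+13) mod 26 = 13 = N
  M(12) + L(11) = (12+11) mod 26 = 23 = X
  E(4) + K(10) = (4+10) mod 26 = 14 = O
Ciphertext: QBNXO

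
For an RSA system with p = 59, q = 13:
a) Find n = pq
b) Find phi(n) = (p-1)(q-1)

Step 1: n = p * q = 59 * 13 = 767.
Step 2: phi(n) = (p-1)(q-1) = 58 * 12 = 696.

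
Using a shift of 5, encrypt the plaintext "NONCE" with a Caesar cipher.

Step 1: For each letter, shift forward by 5 positions (mod 26).
  N (position 13) -> position (13+5) mod 26 = 18 -> S
  O (position 14) -> position (14+5) mod 26 = 19 -> T
  N (position 13) -> position (13+5) mod 26 = 18 -> S
  C (position 2) -> position (2+5) mod 26 = 7 -> H
  E (position 4) -> position (4+5) mod 26 = 9 -> J
Result: STSHJ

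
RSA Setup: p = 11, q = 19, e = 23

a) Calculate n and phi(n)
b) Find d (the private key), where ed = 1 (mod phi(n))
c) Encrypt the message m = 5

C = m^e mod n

Step 1: n = 11 * 19 = 209.
Step 2: phi(n) = (11-1)(19-1) = 10 * 18 = 180.
Step 3: Find d = 23^(-1) mod 180 = 47.
  Verify: 23 * 47 = 1081 = 1 (mod 180).
Step 4: C = 5^23 mod 209 = 180.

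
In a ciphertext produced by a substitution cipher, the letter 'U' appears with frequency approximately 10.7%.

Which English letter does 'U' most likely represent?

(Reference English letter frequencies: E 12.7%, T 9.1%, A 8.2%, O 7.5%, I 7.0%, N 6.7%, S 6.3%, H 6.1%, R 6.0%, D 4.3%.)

Step 1: The observed frequency is 10.7%.
Step 2: Compare with English frequencies:
  E: 12.7% (difference: 2.0%)
  T: 9.1% (difference: 1.6%) <-- closest
  A: 8.2% (difference: 2.5%)
  O: 7.5% (difference: 3.2%)
  I: 7.0% (difference: 3.7%)
  N: 6.7% (difference: 4.0%)
  S: 6.3% (difference: 4.4%)
  H: 6.1% (difference: 4.6%)
  R: 6.0% (difference: 4.7%)
  D: 4.3% (difference: 6.4%)
Step 3: 'U' most likely represents 'T' (frequency 9.1%).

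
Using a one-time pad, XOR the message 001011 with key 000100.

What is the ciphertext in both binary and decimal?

Step 1: Write out the XOR operation bit by bit:
  Message: 001011
  Key:     000100
  XOR:     001111
Step 2: Convert to decimal: 001111 = 15.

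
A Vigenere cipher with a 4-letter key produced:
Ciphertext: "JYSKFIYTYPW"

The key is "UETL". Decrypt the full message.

Step 1: Key 'UETL' has length 4. Extended key: UETLUETLUET
Step 2: Decrypt each position:
  J(9) - U(20) = 15 = P
  Y(24) - E(4) = 20 = U
  S(18) - T(19) = 25 = Z
  K(10) - L(11) = 25 = Z
  F(5) - U(20) = 11 = L
  I(8) - E(4) = 4 = E
  Y(24) - T(19) = 5 = F
  T(19) - L(11) = 8 = I
  Y(24) - U(20) = 4 = E
  P(15) - E(4) = 11 = L
  W(22) - T(19) = 3 = D
Plaintext: PUZZLEFIELD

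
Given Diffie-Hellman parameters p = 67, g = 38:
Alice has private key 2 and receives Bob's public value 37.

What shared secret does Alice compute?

Step 1: s = B^a mod p = 37^2 mod 67.
  37^1 mod 67 = 37
  37^2 mod 67 = (37 * 37) mod 67 = 29
Result: shared secret = 29.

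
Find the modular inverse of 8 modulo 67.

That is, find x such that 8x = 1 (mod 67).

Step 1: We need x such that 8 * x = 1 (mod 67).
Step 2: Using the extended Euclidean algorithm or trial:
  8 * 42 = 336 = 5 * 67 + 1.
Step 3: Since 336 mod 67 = 1, the inverse is x = 42.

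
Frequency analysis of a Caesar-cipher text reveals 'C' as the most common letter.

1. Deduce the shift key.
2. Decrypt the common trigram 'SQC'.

Step 1: In English, 'E' is the most frequent letter (12.7%).
Step 2: The most frequent ciphertext letter is 'C' (position 2).
Step 3: Shift = (2 - 4) mod 26 = 24.
Step 4: Decrypt 'SQC' by shifting back 24:
  S -> U
  Q -> S
  C -> E
Step 5: 'SQC' decrypts to 'USE'.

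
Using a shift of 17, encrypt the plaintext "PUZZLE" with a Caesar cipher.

Step 1: For each letter, shift forward by 17 positions (mod 26).
  P (position 15) -> position (15+17) mod 26 = 6 -> G
  U (position 20) -> position (20+17) mod 26 = 11 -> L
  Z (position 25) -> position (25+17) mod 26 = 16 -> Q
  Z (position 25) -> position (25+17) mod 26 = 16 -> Q
  L (position 11) -> position (11+17) mod 26 = 2 -> C
  E (position 4) -> position (4+17) mod 26 = 21 -> V
Result: GLQQCV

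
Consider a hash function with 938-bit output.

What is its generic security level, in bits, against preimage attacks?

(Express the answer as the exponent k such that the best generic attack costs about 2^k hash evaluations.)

Step 1: The hash has a 938-bit output.
Step 2: Preimage resistance means: given a digest h(x), it should be infeasible to find any input that hashes to it.
With a 938-bit output there are 2^938 possible digests, so a generic brute-force preimage search costs about 2^938 evaluations.
Step 3: Security level = 938 bits.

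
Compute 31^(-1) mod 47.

Step 1: We need x such that 31 * x = 1 (mod 47).
Step 2: Using the extended Euclidean algorithm or trial:
  31 * 44 = 1364 = 29 * 47 + 1.
Step 3: Since 1364 mod 47 = 1, the inverse is x = 44.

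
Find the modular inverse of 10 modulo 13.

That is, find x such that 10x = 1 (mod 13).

Step 1: We need x such that 10 * x = 1 (mod 13).
Step 2: Using the extended Euclidean algorithm or trial:
  10 * 4 = 40 = 3 * 13 + 1.
Step 3: Since 40 mod 13 = 1, the inverse is x = 4.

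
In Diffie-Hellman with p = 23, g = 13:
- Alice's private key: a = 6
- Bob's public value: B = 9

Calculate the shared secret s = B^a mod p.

Step 1: s = B^a mod p = 9^6 mod 23.
  9^1 mod 23 = 9
  9^2 mod 23 = (9 * 9) mod 23 = 12
  9^3 mod 23 = (12 * 9) mod 23 = 16
  9^4 mod 23 = (16 * 9) mod 23 = 6
  9^5 mod 23 = (6 * 9) mod 23 = 8
  9^6 mod 23 = (8 * 9) mod 23 = 3
Result: shared secret = 3.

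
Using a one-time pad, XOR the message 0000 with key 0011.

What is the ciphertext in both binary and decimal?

Step 1: Write out the XOR operation bit by bit:
  Message: 0000
  Key:     0011
  XOR:     0011
Step 2: Convert to decimal: 0011 = 3.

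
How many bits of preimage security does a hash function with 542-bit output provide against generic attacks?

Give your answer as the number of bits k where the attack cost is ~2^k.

Step 1: The hash has a 542-bit output.
Step 2: Preimage resistance means: given a digest h(x), it should be infeasible to find any input that hashes to it.
With a 542-bit output there are 2^542 possible digests, so a generic brute-force preimage search costs about 2^542 evaluations.
Step 3: Security level = 542 bits.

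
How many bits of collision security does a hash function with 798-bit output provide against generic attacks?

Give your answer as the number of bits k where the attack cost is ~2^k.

Step 1: The hash has a 798-bit output.
Step 2: Collision resistance means it should be infeasible to find any x != y with h(x) = h(y).
By the birthday bound, a generic collision search succeeds after about sqrt(2^798) = 2^(798/2) = 2^399 evaluations.
Step 3: Security level = 399 bits.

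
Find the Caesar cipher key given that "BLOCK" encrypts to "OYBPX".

Step 1: Compare first letters: B (position 1) -> O (position 14).
Step 2: Shift = (14 - 1) mod 26 = 13.
The shift value is 13.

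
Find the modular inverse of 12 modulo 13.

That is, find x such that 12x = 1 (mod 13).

Step 1: We need x such that 12 * x = 1 (mod 13).
Step 2: Using the extended Euclidean algorithm or trial:
  12 * 12 = 144 = 11 * 13 + 1.
Step 3: Since 144 mod 13 = 1, the inverse is x = 12.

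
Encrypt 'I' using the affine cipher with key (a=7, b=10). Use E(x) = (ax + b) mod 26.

Step 1: Convert 'I' to number: x = 8.
Step 2: E(8) = (7 * 8 + 10) mod 26 = 66 mod 26 = 14.
Step 3: Convert 14 back to letter: O.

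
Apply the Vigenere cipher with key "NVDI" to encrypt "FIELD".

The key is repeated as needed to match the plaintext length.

Step 1: Repeat key to match plaintext length:
  Plaintext: FIELD
  Key:       NVDIN
Step 2: Encrypt each letter:
  F(5) + N(13) = (5+13) mod 26 = 18 = S
  I(8) + V(21) = (8+21) mod 26 = 3 = D
  E(4) + D(3) = (4+3) mod 26 = 7 = H
  L(11) + I(8) = (11+8) mod 26 = 19 = T
  D(3) + N(13) = (3+13) mod 26 = 16 = Q
Ciphertext: SDHTQ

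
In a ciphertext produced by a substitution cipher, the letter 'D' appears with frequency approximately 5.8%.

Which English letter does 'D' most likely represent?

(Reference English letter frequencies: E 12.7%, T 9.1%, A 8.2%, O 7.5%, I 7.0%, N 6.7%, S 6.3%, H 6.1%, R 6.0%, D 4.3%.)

Step 1: The observed frequency is 5.8%.
Step 2: Compare with English frequencies:
  E: 12.7% (difference: 6.9%)
  T: 9.1% (difference: 3.3%)
  A: 8.2% (difference: 2.4%)
  O: 7.5% (difference: 1.7%)
  I: 7.0% (difference: 1.2%)
  N: 6.7% (difference: 0.9%)
  S: 6.3% (difference: 0.5%)
  H: 6.1% (difference: 0.3%)
  R: 6.0% (difference: 0.2%) <-- closest
  D: 4.3% (difference: 1.5%)
Step 3: 'D' most likely represents 'R' (frequency 6.0%).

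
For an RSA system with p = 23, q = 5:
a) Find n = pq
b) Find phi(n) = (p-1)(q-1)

Step 1: n = p * q = 23 * 5 = 115.
Step 2: phi(n) = (p-1)(q-1) = 22 * 4 = 88.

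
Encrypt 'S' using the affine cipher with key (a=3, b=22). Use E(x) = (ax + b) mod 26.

Step 1: Convert 'S' to number: x = 18.
Step 2: E(18) = (3 * 18 + 22) mod 26 = 76 mod 26 = 24.
Step 3: Convert 24 back to letter: Y.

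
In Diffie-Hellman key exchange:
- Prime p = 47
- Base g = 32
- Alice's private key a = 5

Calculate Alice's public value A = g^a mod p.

Step 1: A = g^a mod p = 32^5 mod 47.
  32^1 mod 47 = 32
  32^2 mod 47 = (32 * 32) mod 47 = 37
  32^3 mod 47 = (37 * 32) mod 47 = 9
  32^4 mod 47 = (9 * 32) mod 47 = 6
  32^5 mod 47 = (6 * 32) mod 47 = 4
Result: A = 4.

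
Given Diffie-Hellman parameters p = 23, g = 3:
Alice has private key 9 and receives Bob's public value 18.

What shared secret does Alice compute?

Step 1: s = B^a mod p = 18^9 mod 23.
  18^1 mod 23 = 18
  18^2 mod 23 = (18 * 18) mod 23 = 2
  18^3 mod 23 = (2 * 18) mod 23 = 13
  18^4 mod 23 = (13 * 18) mod 23 = 4
  18^5 mod 23 = (4 * 18) mod 23 = 3
  18^6 mod 23 = (3 * 18) mod 23 = 8
  18^7 mod 23 = (8 * 18) mod 23 = 6
  18^8 mod 23 = (6 * 18) mod 23 = 16
  18^9 mod 23 = (16 * 18) mod 23 = 12
Result: shared secret = 12.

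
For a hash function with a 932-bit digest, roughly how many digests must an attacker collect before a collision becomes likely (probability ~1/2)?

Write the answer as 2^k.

Step 1: The birthday paradox gives collision probability ~50% after sqrt(2^n) = 2^(n/2) hashes.
Step 2: For 932-bit output: 2^(932/2) = 2^466.
Step 3: Approximately 2^466 hash computations needed.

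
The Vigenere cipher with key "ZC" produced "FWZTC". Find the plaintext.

Step 1: Extend key: ZCZCZ
Step 2: Decrypt each letter (c - k) mod 26:
  F(5) - Z(25) = (5-25) mod 26 = 6 = G
  W(22) - C(2) = (22-2) mod 26 = 20 = U
  Z(25) - Z(25) = (25-25) mod 26 = 0 = A
  T(19) - C(2) = (19-2) mod 26 = 17 = R
  C(2) - Z(25) = (2-25) mod 26 = 3 = D
Plaintext: GUARD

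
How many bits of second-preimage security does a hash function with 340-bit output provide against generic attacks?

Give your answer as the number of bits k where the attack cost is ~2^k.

Step 1: The hash has a 340-bit output.
Step 2: Second-preimage resistance means: given a specific input x, it should be infeasible to find a different y with h(y) = h(x).
With a 340-bit output, a generic search for a second preimage costs about 2^340 evaluations (each trial matches the fixed target with probability 2^-340).
Step 3: Security level = 340 bits.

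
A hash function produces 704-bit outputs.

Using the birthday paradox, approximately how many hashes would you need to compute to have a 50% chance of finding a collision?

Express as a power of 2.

Step 1: The birthday paradox gives collision probability ~50% after sqrt(2^n) = 2^(n/2) hashes.
Step 2: For 704-bit output: 2^(704/2) = 2^352.
Step 3: Approximately 2^352 hash computations needed.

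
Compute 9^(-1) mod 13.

Step 1: We need x such that 9 * x = 1 (mod 13).
Step 2: Using the extended Euclidean algorithm or trial:
  9 * 3 = 27 = 2 * 13 + 1.
Step 3: Since 27 mod 13 = 1, the inverse is x = 3.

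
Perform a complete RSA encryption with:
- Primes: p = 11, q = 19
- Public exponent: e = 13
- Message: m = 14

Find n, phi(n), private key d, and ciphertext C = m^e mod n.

Step 1: n = 11 * 19 = 209.
Step 2: phi(n) = (11-1)(19-1) = 10 * 18 = 180.
Step 3: Find d = 13^(-1) mod 180 = 97.
  Verify: 13 * 97 = 1261 = 1 (mod 180).
Step 4: C = 14^13 mod 209 = 192.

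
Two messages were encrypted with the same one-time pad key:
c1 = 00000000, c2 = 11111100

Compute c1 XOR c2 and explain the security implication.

Step 1: c1 XOR c2 = (m1 XOR k) XOR (m2 XOR k).
Step 2: By XOR associativity/commutativity: = m1 XOR m2 XOR k XOR k = m1 XOR m2.
Step 3: 00000000 XOR 11111100 = 11111100 = 252.
Step 4: The key cancels out! An attacker learns m1 XOR m2 = 252, revealing the relationship between plaintexts.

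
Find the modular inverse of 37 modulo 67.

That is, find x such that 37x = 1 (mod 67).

Step 1: We need x such that 37 * x = 1 (mod 67).
Step 2: Using the extended Euclidean algorithm or trial:
  37 * 29 = 1073 = 16 * 67 + 1.
Step 3: Since 1073 mod 67 = 1, the inverse is x = 29.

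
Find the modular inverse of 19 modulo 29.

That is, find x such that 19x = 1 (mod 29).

Step 1: We need x such that 19 * x = 1 (mod 29).
Step 2: Using the extended Euclidean algorithm or trial:
  19 * 26 = 494 = 17 * 29 + 1.
Step 3: Since 494 mod 29 = 1, the inverse is x = 26.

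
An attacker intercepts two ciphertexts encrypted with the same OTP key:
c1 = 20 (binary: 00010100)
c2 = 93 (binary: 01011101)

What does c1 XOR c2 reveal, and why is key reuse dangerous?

Step 1: c1 XOR c2 = (m1 XOR k) XOR (m2 XOR k).
Step 2: By XOR associativity/commutativity: = m1 XOR m2 XOR k XOR k = m1 XOR m2.
Step 3: 00010100 XOR 01011101 = 01001001 = 73.
Step 4: The key cancels out! An attacker learns m1 XOR m2 = 73, revealing the relationship between plaintexts.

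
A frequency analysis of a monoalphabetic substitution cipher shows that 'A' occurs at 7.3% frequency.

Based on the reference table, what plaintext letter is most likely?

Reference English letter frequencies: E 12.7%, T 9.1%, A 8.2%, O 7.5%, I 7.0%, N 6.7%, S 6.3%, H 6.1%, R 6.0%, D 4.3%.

Step 1: The observed frequency is 7.3%.
Step 2: Compare with English frequencies:
  E: 12.7% (difference: 5.4%)
  T: 9.1% (difference: 1.8%)
  A: 8.2% (difference: 0.9%)
  O: 7.5% (difference: 0.2%) <-- closest
  I: 7.0% (difference: 0.3%)
  N: 6.7% (difference: 0.6%)
  S: 6.3% (difference: 1.0%)
  H: 6.1% (difference: 1.2%)
  R: 6.0% (difference: 1.3%)
  D: 4.3% (difference: 3.0%)
Step 3: 'A' most likely represents 'O' (frequency 7.5%).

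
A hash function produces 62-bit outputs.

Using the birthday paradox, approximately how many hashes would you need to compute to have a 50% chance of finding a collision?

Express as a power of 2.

Step 1: The birthday paradox gives collision probability ~50% after sqrt(2^n) = 2^(n/2) hashes.
Step 2: For 62-bit output: 2^(62/2) = 2^31.
Step 3: Approximately 2^31 hash computations needed.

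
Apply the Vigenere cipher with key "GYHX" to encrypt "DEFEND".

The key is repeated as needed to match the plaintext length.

Step 1: Repeat key to match plaintext length:
  Plaintext: DEFEND
  Key:       GYHXGY
Step 2: Encrypt each letter:
  D(3) + G(6) = (3+6) mod 26 = 9 = J
  E(4) + Y(24) = (4+24) mod 26 = 2 = C
  F(5) + H(7) = (5+7) mod 26 = 12 = M
  E(4) + X(23) = (4+23) mod 26 = 1 = B
  N(13) + G(6) = (13+6) mod 26 = 19 = T
  D(3) + Y(24) = (3+24) mod 26 = 1 = B
Ciphertext: JCMBTB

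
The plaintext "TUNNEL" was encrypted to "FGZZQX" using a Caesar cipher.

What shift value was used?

Step 1: Compare first letters: T (position 19) -> F (position 5).
Step 2: Shift = (5 - 19) mod 26 = 12.
The shift value is 12.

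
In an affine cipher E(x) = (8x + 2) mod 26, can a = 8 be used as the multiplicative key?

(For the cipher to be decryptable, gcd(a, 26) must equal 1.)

Step 1: Compute gcd(8, 26).
Step 2: gcd(8, 26) = 2.
Since gcd = 2 != 1, 8 shares a common factor with 26, so it cannot be used.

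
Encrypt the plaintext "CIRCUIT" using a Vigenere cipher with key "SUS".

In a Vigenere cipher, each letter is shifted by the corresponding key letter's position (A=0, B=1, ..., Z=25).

Step 1: Repeat key to match plaintext length:
  Plaintext: CIRCUIT
  Key:       SUSSUSS
Step 2: Encrypt each letter:
  C(2) + S(18) = (2+18) mod 26 = 20 = U
  I(8) + U(20) = (8+20) mod 26 = 2 = C
  R(17) + S(18) = (17+18) mod 26 = 9 = J
  C(2) + S(18) = (2+18) mod 26 = 20 = U
  U(20) + U(20) = (20+20) mod 26 = 14 = O
  I(8) + S(18) = (8+18) mod 26 = 0 = A
  T(19) + S(18) = (19+18) mod 26 = 11 = L
Ciphertext: UCJUOAL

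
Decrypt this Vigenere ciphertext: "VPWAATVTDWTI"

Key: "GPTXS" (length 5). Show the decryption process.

Step 1: Key 'GPTXS' has length 5. Extended key: GPTXSGPTXSGP
Step 2: Decrypt each position:
  V(21) - G(6) = 15 = P
  P(15) - P(15) = 0 = A
  W(22) - T(19) = 3 = D
  A(0) - X(23) = 3 = D
  A(0) - S(18) = 8 = I
  T(19) - G(6) = 13 = N
  V(21) - P(15) = 6 = G
  T(19) - T(19) = 0 = A
  D(3) - X(23) = 6 = G
  W(22) - S(18) = 4 = E
  T(19) - G(6) = 13 = N
  I(8) - P(15) = 19 = T
Plaintext: PADDINGAGENT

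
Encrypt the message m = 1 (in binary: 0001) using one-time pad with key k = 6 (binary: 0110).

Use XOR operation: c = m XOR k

Step 1: Write out the XOR operation bit by bit:
  Message: 0001
  Key:     0110
  XOR:     0111
Step 2: Convert to decimal: 0111 = 7.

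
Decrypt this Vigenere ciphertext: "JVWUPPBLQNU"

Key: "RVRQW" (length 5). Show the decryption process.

Step 1: Key 'RVRQW' has length 5. Extended key: RVRQWRVRQWR
Step 2: Decrypt each position:
  J(9) - R(17) = 18 = S
  V(21) - V(21) = 0 = A
  W(22) - R(17) = 5 = F
  U(20) - Q(16) = 4 = E
  P(15) - W(22) = 19 = T
  P(15) - R(17) = 24 = Y
  B(1) - V(21) = 6 = G
  L(11) - R(17) = 20 = U
  Q(16) - Q(16) = 0 = A
  N(13) - W(22) = 17 = R
  U(20) - R(17) = 3 = D
Plaintext: SAFETYGUARD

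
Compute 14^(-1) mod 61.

Step 1: We need x such that 14 * x = 1 (mod 61).
Step 2: Using the extended Euclidean algorithm or trial:
  14 * 48 = 672 = 11 * 61 + 1.
Step 3: Since 672 mod 61 = 1, the inverse is x = 48.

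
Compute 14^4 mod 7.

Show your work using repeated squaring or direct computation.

Step 1: Compute 14^4 mod 7 step by step, reducing modulo 7 at each step.
  14^1 mod 7 = 0
  14^2 mod 7 = (0 * 14) mod 7 = 0
  14^3 mod 7 = (0 * 14) mod 7 = 0
  14^4 mod 7 = (0 * 14) mod 7 = 0
Step 2: Result = 0.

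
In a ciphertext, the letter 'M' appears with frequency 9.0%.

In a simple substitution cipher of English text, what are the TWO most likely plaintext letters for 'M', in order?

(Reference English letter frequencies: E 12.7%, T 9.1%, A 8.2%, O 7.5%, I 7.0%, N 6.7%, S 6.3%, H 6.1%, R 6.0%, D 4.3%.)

Step 1: Observed frequency of 'M' is 9.0%.
Step 2: Compute distances to each reference frequency and sort:
  T (9.1%): difference = 0.1% <-- BEST
  A (8.2%): difference = 0.8% <-- RUNNER-UP
  O (7.5%): difference = 1.5%
  I (7.0%): difference = 2.0%
  N (6.7%): difference = 2.3%
Step 3: Most likely is 'T' (9.1%, diff 0.1%); second most likely is 'A' (8.2%, diff 0.8%).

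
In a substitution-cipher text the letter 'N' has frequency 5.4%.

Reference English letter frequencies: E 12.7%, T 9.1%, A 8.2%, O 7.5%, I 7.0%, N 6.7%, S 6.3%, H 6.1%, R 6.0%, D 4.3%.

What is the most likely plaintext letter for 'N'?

Step 1: The observed frequency is 5.4%.
Step 2: Compare with English frequencies:
  E: 12.7% (difference: 7.3%)
  T: 9.1% (difference: 3.7%)
  A: 8.2% (difference: 2.8%)
  O: 7.5% (difference: 2.1%)
  I: 7.0% (difference: 1.6%)
  N: 6.7% (difference: 1.3%)
  S: 6.3% (difference: 0.9%)
  H: 6.1% (difference: 0.7%)
  R: 6.0% (difference: 0.6%) <-- closest
  D: 4.3% (difference: 1.1%)
Step 3: 'N' most likely represents 'R' (frequency 6.0%).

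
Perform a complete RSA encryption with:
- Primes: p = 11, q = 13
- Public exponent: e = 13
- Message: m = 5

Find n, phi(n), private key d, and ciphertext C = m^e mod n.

Step 1: n = 11 * 13 = 143.
Step 2: phi(n) = (11-1)(13-1) = 10 * 12 = 120.
Step 3: Find d = 13^(-1) mod 120 = 37.
  Verify: 13 * 37 = 481 = 1 (mod 120).
Step 4: C = 5^13 mod 143 = 70.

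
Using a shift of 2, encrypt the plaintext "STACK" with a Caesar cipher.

Step 1: For each letter, shift forward by 2 positions (mod 26).
  S (position 18) -> position (18+2) mod 26 = 20 -> U
  T (position 19) -> position (19+2) mod 26 = 21 -> V
  A (position 0) -> position (0+2) mod 26 = 2 -> C
  C (position 2) -> position (2+2) mod 26 = 4 -> E
  K (position 10) -> position (10+2) mod 26 = 12 -> M
Result: UVCEM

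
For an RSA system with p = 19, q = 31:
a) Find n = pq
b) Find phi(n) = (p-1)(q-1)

Step 1: n = p * q = 19 * 31 = 589.
Step 2: phi(n) = (p-1)(q-1) = 18 * 30 = 540.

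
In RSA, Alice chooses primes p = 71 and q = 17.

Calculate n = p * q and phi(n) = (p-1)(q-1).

Step 1: n = p * q = 71 * 17 = 1207.
Step 2: phi(n) = (p-1)(q-1) = 70 * 16 = 1120.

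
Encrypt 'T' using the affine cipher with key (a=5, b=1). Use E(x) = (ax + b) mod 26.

Step 1: Convert 'T' to number: x = 19.
Step 2: E(19) = (5 * 19 + 1) mod 26 = 96 mod 26 = 18.
Step 3: Convert 18 back to letter: S.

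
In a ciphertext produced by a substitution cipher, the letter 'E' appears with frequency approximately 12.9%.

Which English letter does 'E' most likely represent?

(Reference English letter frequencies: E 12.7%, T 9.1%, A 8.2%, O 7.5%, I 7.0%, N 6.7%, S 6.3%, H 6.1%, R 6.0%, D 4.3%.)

Step 1: The observed frequency is 12.9%.
Step 2: Compare with English frequencies:
  E: 12.7% (difference: 0.2%) <-- closest
  T: 9.1% (difference: 3.8%)
  A: 8.2% (difference: 4.7%)
  O: 7.5% (difference: 5.4%)
  I: 7.0% (difference: 5.9%)
  N: 6.7% (difference: 6.2%)
  S: 6.3% (difference: 6.6%)
  H: 6.1% (difference: 6.8%)
  R: 6.0% (difference: 6.9%)
  D: 4.3% (difference: 8.6%)
Step 3: 'E' most likely represents 'E' (frequency 12.7%).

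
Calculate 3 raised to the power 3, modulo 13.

Step 1: Compute 3^3 mod 13 step by step, reducing modulo 13 at each step.
  3^1 mod 13 = 3
  3^2 mod 13 = (3 * 3) mod 13 = 9
  3^3 mod 13 = (9 * 3) mod 13 = 1
Step 2: Result = 1.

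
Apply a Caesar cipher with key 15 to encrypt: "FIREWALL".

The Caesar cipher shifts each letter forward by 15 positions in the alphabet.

Step 1: For each letter, shift forward by 15 positions (mod 26).
  F (position 5) -> position (5+15) mod 26 = 20 -> U
  I (position 8) -> position (8+15) mod 26 = 23 -> X
  R (position 17) -> position (17+15) mod 26 = 6 -> G
  E (position 4) -> position (4+15) mod 26 = 19 -> T
  W (position 22) -> position (22+15) mod 26 = 11 -> L
  A (position 0) -> position (0+15) mod 26 = 15 -> P
  L (position 11) -> position (11+15) mod 26 = 0 -> A
  L (position 11) -> position (11+15) mod 26 = 0 -> A
Result: UXGTLPAA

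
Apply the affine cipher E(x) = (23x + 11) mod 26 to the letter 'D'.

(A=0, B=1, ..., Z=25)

Step 1: Convert 'D' to number: x = 3.
Step 2: E(3) = (23 * 3 + 11) mod 26 = 80 mod 26 = 2.
Step 3: Convert 2 back to letter: C.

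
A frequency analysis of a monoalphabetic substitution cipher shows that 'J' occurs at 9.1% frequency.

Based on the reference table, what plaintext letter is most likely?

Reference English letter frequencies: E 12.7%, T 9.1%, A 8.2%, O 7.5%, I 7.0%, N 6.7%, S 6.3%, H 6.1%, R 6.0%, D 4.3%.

Step 1: The observed frequency is 9.1%.
Step 2: Compare with English frequencies:
  E: 12.7% (difference: 3.6%)
  T: 9.1% (difference: 0.0%) <-- closest
  A: 8.2% (difference: 0.9%)
  O: 7.5% (difference: 1.6%)
  I: 7.0% (difference: 2.1%)
  N: 6.7% (difference: 2.4%)
  S: 6.3% (difference: 2.8%)
  H: 6.1% (difference: 3.0%)
  R: 6.0% (difference: 3.1%)
  D: 4.3% (difference: 4.8%)
Step 3: 'J' most likely represents 'T' (frequency 9.1%).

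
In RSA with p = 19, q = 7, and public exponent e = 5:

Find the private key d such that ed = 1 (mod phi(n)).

Step 1: n = 19 * 7 = 133.
Step 2: phi(n) = 18 * 6 = 108.
Step 3: Find d such that 5 * d = 1 (mod 108).
Step 4: d = 5^(-1) mod 108 = 65.
Verification: 5 * 65 = 325 = 3 * 108 + 1.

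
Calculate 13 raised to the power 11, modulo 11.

Step 1: Compute 13^11 mod 11 step by step, reducing modulo 11 at each step.
  13^1 mod 11 = 2
  13^2 mod 11 = (2 * 13) mod 11 = 4
  13^3 mod 11 = (4 * 13) mod 11 = 8
  13^4 mod 11 = (8 * 13) mod 11 = 5
  13^5 mod 11 = (5 * 13) mod 11 = 10
  13^6 mod 11 = (10 * 13) mod 11 = 9
  13^7 mod 11 = (9 * 13) mod 11 = 7
  13^8 mod 11 = (7 * 13) mod 11 = 3
  13^9 mod 11 = (3 * 13) mod 11 = 6
  13^10 mod 11 = (6 * 13) mod 11 = 1
  13^11 mod 11 = (1 * 13) mod 11 = 2
Step 2: Result = 2.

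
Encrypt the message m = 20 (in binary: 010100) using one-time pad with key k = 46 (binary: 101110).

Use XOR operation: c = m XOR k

Step 1: Write out the XOR operation bit by bit:
  Message: 010100
  Key:     101110
  XOR:     111010
Step 2: Convert to decimal: 111010 = 58.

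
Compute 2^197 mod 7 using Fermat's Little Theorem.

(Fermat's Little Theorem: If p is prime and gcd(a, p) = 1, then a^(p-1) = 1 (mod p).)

Step 1: Since 7 is prime, by Fermat's Little Theorem: 2^6 = 1 (mod 7).
Step 2: Reduce exponent: 197 mod 6 = 5.
Step 3: So 2^197 = 2^5 (mod 7).
Step 4: 2^5 mod 7 = 4.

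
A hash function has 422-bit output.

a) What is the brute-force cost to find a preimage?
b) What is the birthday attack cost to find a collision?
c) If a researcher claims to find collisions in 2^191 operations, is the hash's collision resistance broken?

Step 1: Preimage resistance requires brute-force of 2^422 operations.
Step 2: Collision resistance (birthday bound) = 2^(422/2) = 2^211.
Step 3: The claimed attack costs 2^191 operations.
Step 4: Since 2^191 < 2^211, the claimed attack beats the generic birthday bound, so collision resistance is broken.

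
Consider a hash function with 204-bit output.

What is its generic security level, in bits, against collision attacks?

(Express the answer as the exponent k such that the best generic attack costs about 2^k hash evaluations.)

Step 1: The hash has a 204-bit output.
Step 2: Collision resistance means it should be infeasible to find any x != y with h(x) = h(y).
By the birthday bound, a generic collision search succeeds after about sqrt(2^204) = 2^(204/2) = 2^102 evaluations.
Step 3: Security level = 102 bits.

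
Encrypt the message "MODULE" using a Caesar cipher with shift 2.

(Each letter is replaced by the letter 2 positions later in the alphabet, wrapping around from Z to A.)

Step 1: For each letter, shift forward by 2 positions (mod 26).
  M (position 12) -> position (12+2) mod 26 = 14 -> O
  O (position 14) -> position (14+2) mod 26 = 16 -> Q
  D (position 3) -> position (3+2) mod 26 = 5 -> F
  U (position 20) -> position (20+2) mod 26 = 22 -> W
  L (position 11) -> position (11+2) mod 26 = 13 -> N
  E (position 4) -> position (4+2) mod 26 = 6 -> G
Result: OQFWNG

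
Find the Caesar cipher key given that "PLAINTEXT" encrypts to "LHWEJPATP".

Step 1: Compare first letters: P (position 15) -> L (position 11).
Step 2: Shift = (11 - 15) mod 26 = 22.
The shift value is 22.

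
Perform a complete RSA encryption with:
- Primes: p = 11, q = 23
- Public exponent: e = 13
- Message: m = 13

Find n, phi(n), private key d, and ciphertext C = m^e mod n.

Step 1: n = 11 * 23 = 253.
Step 2: phi(n) = (11-1)(23-1) = 10 * 22 = 220.
Step 3: Find d = 13^(-1) mod 220 = 17.
  Verify: 13 * 17 = 221 = 1 (mod 220).
Step 4: C = 13^13 mod 253 = 8.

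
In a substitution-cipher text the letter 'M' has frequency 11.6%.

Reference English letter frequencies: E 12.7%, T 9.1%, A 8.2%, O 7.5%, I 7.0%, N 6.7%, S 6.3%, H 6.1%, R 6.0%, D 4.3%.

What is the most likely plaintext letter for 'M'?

Step 1: The observed frequency is 11.6%.
Step 2: Compare with English frequencies:
  E: 12.7% (difference: 1.1%) <-- closest
  T: 9.1% (difference: 2.5%)
  A: 8.2% (difference: 3.4%)
  O: 7.5% (difference: 4.1%)
  I: 7.0% (difference: 4.6%)
  N: 6.7% (difference: 4.9%)
  S: 6.3% (difference: 5.3%)
  H: 6.1% (difference: 5.5%)
  R: 6.0% (difference: 5.6%)
  D: 4.3% (difference: 7.3%)
Step 3: 'M' most likely represents 'E' (frequency 12.7%).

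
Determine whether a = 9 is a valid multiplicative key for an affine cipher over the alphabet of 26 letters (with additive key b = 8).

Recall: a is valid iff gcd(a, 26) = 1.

Step 1: Compute gcd(9, 26).
Step 2: gcd(9, 26) = 1.
Since gcd = 1, 9 is coprime with 26, so it is a valid key.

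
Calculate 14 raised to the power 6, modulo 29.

Step 1: Compute 14^6 mod 29 step by step, reducing modulo 29 at each step.
  14^1 mod 29 = 14
  14^2 mod 29 = (14 * 14) mod 29 = 22
  14^3 mod 29 = (22 * 14) mod 29 = 18
  14^4 mod 29 = (18 * 14) mod 29 = 20
  14^5 mod 29 = (20 * 14) mod 29 = 19
  14^6 mod 29 = (19 * 14) mod 29 = 5
Step 2: Result = 5.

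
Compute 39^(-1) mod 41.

Step 1: We need x such that 39 * x = 1 (mod 41).
Step 2: Using the extended Euclidean algorithm or trial:
  39 * 20 = 780 = 19 * 41 + 1.
Step 3: Since 780 mod 41 = 1, the inverse is x = 20.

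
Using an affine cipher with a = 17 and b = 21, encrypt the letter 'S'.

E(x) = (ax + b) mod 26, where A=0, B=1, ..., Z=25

Step 1: Convert 'S' to number: x = 18.
Step 2: E(18) = (17 * 18 + 21) mod 26 = 327 mod 26 = 15.
Step 3: Convert 15 back to letter: P.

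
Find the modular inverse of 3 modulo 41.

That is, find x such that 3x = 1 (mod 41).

Step 1: We need x such that 3 * x = 1 (mod 41).
Step 2: Using the extended Euclidean algorithm or trial:
  3 * 14 = 42 = 1 * 41 + 1.
Step 3: Since 42 mod 41 = 1, the inverse is x = 14.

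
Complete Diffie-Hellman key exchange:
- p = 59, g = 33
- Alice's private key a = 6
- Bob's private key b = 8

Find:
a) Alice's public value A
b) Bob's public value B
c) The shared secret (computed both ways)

Step 1: A = g^a mod p = 33^6 mod 59 = 36.
Step 2: B = g^b mod p = 33^8 mod 59 = 28.
Step 3: Alice computes s = B^a mod p = 28^6 mod 59 = 16.
Step 4: Bob computes s = A^b mod p = 36^8 mod 59 = 16.
Both sides agree: shared secret = 16.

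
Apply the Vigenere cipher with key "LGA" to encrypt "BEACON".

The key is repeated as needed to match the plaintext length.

Step 1: Repeat key to match plaintext length:
  Plaintext: BEACON
  Key:       LGALGA
Step 2: Encrypt each letter:
  B(1) + L(11) = (1+11) mod 26 = 12 = M
  E(4) + G(6) = (4+6) mod 26 = 10 = K
  A(0) + A(0) = (0+0) mod 26 = 0 = A
  C(2) + L(11) = (2+11) mod 26 = 13 = N
  O(14) + G(6) = (14+6) mod 26 = 20 = U
  N(13) + A(0) = (13+0) mod 26 = 13 = N
Ciphertext: MKANUN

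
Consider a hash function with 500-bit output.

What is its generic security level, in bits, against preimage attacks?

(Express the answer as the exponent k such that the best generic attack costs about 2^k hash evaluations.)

Step 1: The hash has a 500-bit output.
Step 2: Preimage resistance means: given a digest h(x), it should be infeasible to find any input that hashes to it.
With a 500-bit output there are 2^500 possible digests, so a generic brute-force preimage search costs about 2^500 evaluations.
Step 3: Security level = 500 bits.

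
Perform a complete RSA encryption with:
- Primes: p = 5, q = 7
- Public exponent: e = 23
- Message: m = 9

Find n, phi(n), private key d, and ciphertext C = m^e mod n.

Step 1: n = 5 * 7 = 35.
Step 2: phi(n) = (5-1)(7-1) = 4 * 6 = 24.
Step 3: Find d = 23^(-1) mod 24 = 23.
  Verify: 23 * 23 = 529 = 1 (mod 24).
Step 4: C = 9^23 mod 35 = 4.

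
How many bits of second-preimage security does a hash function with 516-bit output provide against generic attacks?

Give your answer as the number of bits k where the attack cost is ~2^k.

Step 1: The hash has a 516-bit output.
Step 2: Second-preimage resistance means: given a specific input x, it should be infeasible to find a different y with h(y) = h(x).
With a 516-bit output, a generic search for a second preimage costs about 2^516 evaluations (each trial matches the fixed target with probability 2^-516).
Step 3: Security level = 516 bits.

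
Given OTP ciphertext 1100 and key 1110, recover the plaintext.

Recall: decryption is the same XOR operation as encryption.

Step 1: XOR ciphertext with key:
  Ciphertext: 1100
  Key:        1110
  XOR:        0010
Step 2: Plaintext = 0010 = 2 in decimal.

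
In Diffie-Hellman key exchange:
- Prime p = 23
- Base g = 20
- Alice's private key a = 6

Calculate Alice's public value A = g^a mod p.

Step 1: A = g^a mod p = 20^6 mod 23.
  20^1 mod 23 = 20
  20^2 mod 23 = (20 * 20) mod 23 = 9
  20^3 mod 23 = (9 * 20) mod 23 = 19
  20^4 mod 23 = (19 * 20) mod 23 = 12
  20^5 mod 23 = (12 * 20) mod 23 = 10
  20^6 mod 23 = (10 * 20) mod 23 = 16
Result: A = 16.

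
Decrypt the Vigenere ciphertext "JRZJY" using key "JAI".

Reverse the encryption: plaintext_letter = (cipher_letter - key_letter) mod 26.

Step 1: Extend key: JAIJA
Step 2: Decrypt each letter (c - k) mod 26:
  J(9) - J(9) = (9-9) mod 26 = 0 = A
  R(17) - A(0) = (17-0) mod 26 = 17 = R
  Z(25) - I(8) = (25-8) mod 26 = 17 = R
  J(9) - J(9) = (9-9) mod 26 = 0 = A
  Y(24) - A(0) = (24-0) mod 26 = 24 = Y
Plaintext: ARRAY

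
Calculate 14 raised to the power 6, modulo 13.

Step 1: Compute 14^6 mod 13 step by step, reducing modulo 13 at each step.
  14^1 mod 13 = 1
  14^2 mod 13 = (1 * 14) mod 13 = 1
  14^3 mod 13 = (1 * 14) mod 13 = 1
  14^4 mod 13 = (1 * 14) mod 13 = 1
  14^5 mod 13 = (1 * 14) mod 13 = 1
  14^6 mod 13 = (1 * 14) mod 13 = 1
Step 2: Result = 1.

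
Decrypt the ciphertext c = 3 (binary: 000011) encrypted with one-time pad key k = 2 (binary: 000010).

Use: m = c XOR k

Step 1: XOR ciphertext with key:
  Ciphertext: 000011
  Key:        000010
  XOR:        000001
Step 2: Plaintext = 000001 = 1 in decimal.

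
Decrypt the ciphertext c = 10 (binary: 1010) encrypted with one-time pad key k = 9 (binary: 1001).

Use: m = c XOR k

Step 1: XOR ciphertext with key:
  Ciphertext: 1010
  Key:        1001
  XOR:        0011
Step 2: Plaintext = 0011 = 3 in decimal.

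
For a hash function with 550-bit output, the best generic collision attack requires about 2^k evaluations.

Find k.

Step 1: The hash has a 550-bit output.
Step 2: Collision resistance means it should be infeasible to find any x != y with h(x) = h(y).
By the birthday bound, a generic collision search succeeds after about sqrt(2^550) = 2^(550/2) = 2^275 evaluations.
Step 3: Security level = 275 bits.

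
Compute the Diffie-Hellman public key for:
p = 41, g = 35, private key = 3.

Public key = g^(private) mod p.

Step 1: A = g^a mod p = 35^3 mod 41.
  35^1 mod 41 = 35
  35^2 mod 41 = (35 * 35) mod 41 = 36
  35^3 mod 41 = (36 * 35) mod 41 = 30
Result: A = 30.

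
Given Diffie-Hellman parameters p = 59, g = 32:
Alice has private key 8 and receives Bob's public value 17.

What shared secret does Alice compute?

Step 1: s = B^a mod p = 17^8 mod 59.
  17^1 mod 59 = 17
  17^2 mod 59 = (17 * 17) mod 59 = 53
  17^3 mod 59 = (53 * 17) mod 59 = 16
  17^4 mod 59 = (16 * 17) mod 59 = 36
  17^5 mod 59 = (36 * 17) mod 59 = 22
  17^6 mod 59 = (22 * 17) mod 59 = 20
  17^7 mod 59 = (20 * 17) mod 59 = 45
  17^8 mod 59 = (45 * 17) mod 59 = 57
Result: shared secret = 57.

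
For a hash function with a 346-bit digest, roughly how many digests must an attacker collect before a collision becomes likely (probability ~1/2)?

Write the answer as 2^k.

Step 1: The birthday paradox gives collision probability ~50% after sqrt(2^n) = 2^(n/2) hashes.
Step 2: For 346-bit output: 2^(346/2) = 2^173.
Step 3: Approximately 2^173 hash computations needed.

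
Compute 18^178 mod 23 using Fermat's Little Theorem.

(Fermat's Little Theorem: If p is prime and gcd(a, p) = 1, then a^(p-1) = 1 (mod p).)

Step 1: Since 23 is prime, by Fermat's Little Theorem: 18^22 = 1 (mod 23).
Step 2: Reduce exponent: 178 mod 22 = 2.
Step 3: So 18^178 = 18^2 (mod 23).
Step 4: 18^2 mod 23 = 2.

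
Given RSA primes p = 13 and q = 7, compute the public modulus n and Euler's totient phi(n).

Step 1: n = p * q = 13 * 7 = 91.
Step 2: phi(n) = (p-1)(q-1) = 12 * 6 = 72.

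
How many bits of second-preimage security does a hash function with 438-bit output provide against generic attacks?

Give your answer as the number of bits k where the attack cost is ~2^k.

Step 1: The hash has a 438-bit output.
Step 2: Second-preimage resistance means: given a specific input x, it should be infeasible to find a different y with h(y) = h(x).
With a 438-bit output, a generic search for a second preimage costs about 2^438 evaluations (each trial matches the fixed target with probability 2^-438).
Step 3: Security level = 438 bits.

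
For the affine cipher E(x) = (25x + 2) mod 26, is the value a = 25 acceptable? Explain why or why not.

Step 1: Compute gcd(25, 26).
Step 2: gcd(25, 26) = 1.
Since gcd = 1, 25 is coprime with 26, so it is a valid key.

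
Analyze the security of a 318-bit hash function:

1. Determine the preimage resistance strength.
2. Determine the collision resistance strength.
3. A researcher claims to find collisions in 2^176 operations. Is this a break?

Step 1: Preimage resistance requires brute-force of 2^318 operations.
Step 2: Collision resistance (birthday bound) = 2^(318/2) = 2^159.
Step 3: The claimed attack costs 2^176 operations.
Step 4: Since 2^176 >= 2^159, the claimed attack is no faster than the generic birthday attack, so this does not break collision resistance.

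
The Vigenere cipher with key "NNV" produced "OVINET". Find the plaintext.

Step 1: Extend key: NNVNNV
Step 2: Decrypt each letter (c - k) mod 26:
  O(14) - N(13) = (14-13) mod 26 = 1 = B
  V(21) - N(13) = (21-13) mod 26 = 8 = I
  I(8) - V(21) = (8-21) mod 26 = 13 = N
  N(13) - N(13) = (13-13) mod 26 = 0 = A
  E(4) - N(13) = (4-13) mod 26 = 17 = R
  T(19) - V(21) = (19-21) mod 26 = 24 = Y
Plaintext: BINARY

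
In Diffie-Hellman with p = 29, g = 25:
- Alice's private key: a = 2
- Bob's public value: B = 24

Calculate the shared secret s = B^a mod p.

Step 1: s = B^a mod p = 24^2 mod 29.
  24^1 mod 29 = 24
  24^2 mod 29 = (24 * 24) mod 29 = 25
Result: shared secret = 25.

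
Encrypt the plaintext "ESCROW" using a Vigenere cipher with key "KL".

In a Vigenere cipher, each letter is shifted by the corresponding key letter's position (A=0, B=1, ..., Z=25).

Step 1: Repeat key to match plaintext length:
  Plaintext: ESCROW
  Key:       KLKLKL
Step 2: Encrypt each letter:
  E(4) + K(10) = (4+10) mod 26 = 14 = O
  S(18) + L(11) = (18+11) mod 26 = 3 = D
  C(2) + K(10) = (2+10) mod 26 = 12 = M
  R(17) + L(11) = (17+11) mod 26 = 2 = C
  O(14) + K(10) = (14+10) mod 26 = 24 = Y
  W(22) + L(11) = (22+11) mod 26 = 7 = H
Ciphertext: ODMCYH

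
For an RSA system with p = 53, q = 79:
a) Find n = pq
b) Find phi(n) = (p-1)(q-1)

Step 1: n = p * q = 53 * 79 = 4187.
Step 2: phi(n) = (p-1)(q-1) = 52 * 78 = 4056.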